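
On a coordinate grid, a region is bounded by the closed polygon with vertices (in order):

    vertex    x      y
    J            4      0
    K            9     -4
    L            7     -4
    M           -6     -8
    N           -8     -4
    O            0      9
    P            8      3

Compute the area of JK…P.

Apply the surveyor's formula: 2A = Σ (x_i·y_{i+1} − x_{i+1}·y_i), indices taken mod 7.
Σ = (-16) + (-8) + (-80) + (-40) + (-72) + (-72) + (-12) = -300
Area = |Σ|/2 = 150.

150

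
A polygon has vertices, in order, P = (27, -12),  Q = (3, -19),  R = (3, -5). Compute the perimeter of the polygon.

64

|PQ| = √((-24)² + (-7)²) = √625 = 25
|QR| = √((0)² + (14)²) = √196 = 14
|RP| = √((24)² + (-7)²) = √625 = 25
Perimeter = 25 + 14 + 25 = 64.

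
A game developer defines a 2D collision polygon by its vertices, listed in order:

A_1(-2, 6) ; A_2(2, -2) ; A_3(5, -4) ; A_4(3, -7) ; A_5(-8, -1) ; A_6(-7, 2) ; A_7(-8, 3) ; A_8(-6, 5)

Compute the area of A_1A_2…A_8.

A_1→A_2: (-2)(-2) − (2)(6) = -8
A_2→A_3: (2)(-4) − (5)(-2) = 2
A_3→A_4: (5)(-7) − (3)(-4) = -23
A_4→A_5: (3)(-1) − (-8)(-7) = -59
A_5→A_6: (-8)(2) − (-7)(-1) = -23
A_6→A_7: (-7)(3) − (-8)(2) = -5
A_7→A_8: (-8)(5) − (-6)(3) = -22
A_8→A_1: (-6)(6) − (-2)(5) = -26
Σ = -164
Area = |Σ|/2 = 82.

82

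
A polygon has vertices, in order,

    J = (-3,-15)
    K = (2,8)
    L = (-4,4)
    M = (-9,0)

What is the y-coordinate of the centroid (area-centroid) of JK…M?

-481/217

Apply the shoelace formula. First the cross-terms c_i = x_i·y_{i+1} − x_{i+1}·y_i:
  6, 40, 36, 135  ⇒  2A = 217, A = 108.5.
Then Σ (y_i + y_{i+1})·c_i = -1443, so ȳ = -1443 / (6·108.5) = -481/217.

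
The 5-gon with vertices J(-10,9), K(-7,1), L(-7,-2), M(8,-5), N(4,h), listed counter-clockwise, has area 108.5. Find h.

Write out the shoelace sum; only the two edges meeting at N involve h:
2·Area = [(8·h − 4·(-5)) + (4·9 − (-10)·h)] + 125
       = 18·h + 181 = 217
⇒ h = 2.

2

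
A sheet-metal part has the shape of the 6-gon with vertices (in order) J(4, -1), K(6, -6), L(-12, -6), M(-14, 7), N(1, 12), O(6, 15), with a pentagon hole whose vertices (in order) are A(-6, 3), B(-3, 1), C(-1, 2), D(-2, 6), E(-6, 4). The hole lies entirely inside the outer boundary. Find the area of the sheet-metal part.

281

Outer boundary:
Apply the surveyor's formula: 2A = Σ (x_i·y_{i+1} − x_{i+1}·y_i), indices taken mod 6.
Cross-terms: -18, -108, -168, -175, -57, -66  ⇒  Σ = -592
Area = |Σ|/2 = 296.
Hole:
Apply Gauss's area formula: 2A = Σ (x_i·y_{i+1} − x_{i+1}·y_i), indices taken mod 5.
Σ = (3) + (-5) + (-2) + (28) + (6) = 30
Area = |Σ|/2 = 15.
Net area = 296 − 15 = 281.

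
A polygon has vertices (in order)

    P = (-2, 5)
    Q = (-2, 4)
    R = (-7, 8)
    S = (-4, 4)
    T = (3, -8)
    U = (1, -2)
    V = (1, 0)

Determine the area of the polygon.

Apply the shoelace (surveyor's) formula: 2A = Σ (x_i·y_{i+1} − x_{i+1}·y_i), indices taken mod 7.
P→Q: (-2)(4) − (-2)(5) = 2
Q→R: (-2)(8) − (-7)(4) = 12
R→S: (-7)(4) − (-4)(8) = 4
S→T: (-4)(-8) − (3)(4) = 20
T→U: (3)(-2) − (1)(-8) = 2
U→V: (1)(0) − (1)(-2) = 2
V→P: (1)(5) − (-2)(0) = 5
Σ = 47
Area = |Σ|/2 = 23.5.

23.5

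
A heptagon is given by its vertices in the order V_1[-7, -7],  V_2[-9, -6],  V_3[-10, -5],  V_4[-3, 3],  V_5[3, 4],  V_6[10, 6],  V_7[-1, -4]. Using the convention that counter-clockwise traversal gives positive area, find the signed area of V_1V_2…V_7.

-89.5

Cross-terms: -21, -15, -45, -21, -22, -34, -21  ⇒  Σ = -179
Signed area = Σ/2 = -89.5 (negative ⇒ clockwise traversal).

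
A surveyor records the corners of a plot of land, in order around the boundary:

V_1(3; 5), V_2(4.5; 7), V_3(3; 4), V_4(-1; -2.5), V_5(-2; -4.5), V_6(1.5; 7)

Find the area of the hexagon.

14.625

Cross-terms: -1.5, -3, -3.5, -0.5, -7.25, -13.5  ⇒  Σ = -29.25
Area = |Σ|/2 = 14.625.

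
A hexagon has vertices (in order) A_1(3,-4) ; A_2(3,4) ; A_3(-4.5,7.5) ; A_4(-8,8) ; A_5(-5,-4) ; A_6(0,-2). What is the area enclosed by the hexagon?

88.25

Apply Gauss's area formula: 2A = Σ (x_i·y_{i+1} − x_{i+1}·y_i), indices taken mod 6.
A_1→A_2: (3)(4) − (3)(-4) = 24
A_2→A_3: (3)(7.5) − (-4.5)(4) = 40.5
A_3→A_4: (-4.5)(8) − (-8)(7.5) = 24
A_4→A_5: (-8)(-4) − (-5)(8) = 72
A_5→A_6: (-5)(-2) − (0)(-4) = 10
A_6→A_1: (0)(-4) − (3)(-2) = 6
Σ = 176.5
Area = |Σ|/2 = 88.25.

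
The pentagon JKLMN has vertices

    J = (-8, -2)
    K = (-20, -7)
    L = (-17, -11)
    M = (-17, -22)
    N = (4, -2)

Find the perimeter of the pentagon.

|JK| = √((-12)² + (-5)²) = √169 = 13
|KL| = √((3)² + (-4)²) = √25 = 5
|LM| = √((0)² + (-11)²) = √121 = 11
|MN| = √((21)² + (20)²) = √841 = 29
|NJ| = √((-12)² + (0)²) = √144 = 12
Perimeter = 13 + 5 + 11 + 29 + 12 = 70.

70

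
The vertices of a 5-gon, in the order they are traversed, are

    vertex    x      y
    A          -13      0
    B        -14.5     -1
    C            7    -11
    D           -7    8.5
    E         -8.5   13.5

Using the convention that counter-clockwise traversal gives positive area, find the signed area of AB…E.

157.625

Apply the shoelace formula: 2A = Σ (x_i·y_{i+1} − x_{i+1}·y_i), indices taken mod 5.
Σ = (13) + (166.5) + (-17.5) + (-22.25) + (175.5) = 315.25
Signed area = Σ/2 = 157.625 (positive ⇒ counter-clockwise traversal).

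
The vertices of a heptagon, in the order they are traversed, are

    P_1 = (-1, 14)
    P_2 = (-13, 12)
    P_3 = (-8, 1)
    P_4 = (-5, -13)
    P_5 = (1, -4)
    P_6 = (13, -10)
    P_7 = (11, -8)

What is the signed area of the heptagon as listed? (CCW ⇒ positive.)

Apply Gauss's area formula: 2A = Σ (x_i·y_{i+1} − x_{i+1}·y_i), indices taken mod 7.
Σ = (170) + (83) + (109) + (33) + (42) + (6) + (146) = 589
Signed area = Σ/2 = 294.5 (positive ⇒ counter-clockwise traversal).

294.5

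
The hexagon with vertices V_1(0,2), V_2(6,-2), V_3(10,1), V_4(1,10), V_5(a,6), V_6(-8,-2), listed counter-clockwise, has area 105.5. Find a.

-5

Write out the shoelace sum; only the two edges meeting at V_5 involve a:
2·Area = [(1·6 − a·10) + (a·(-2) − (-8)·6)] + 97
       = -12·a + 151 = 211
⇒ a = -5.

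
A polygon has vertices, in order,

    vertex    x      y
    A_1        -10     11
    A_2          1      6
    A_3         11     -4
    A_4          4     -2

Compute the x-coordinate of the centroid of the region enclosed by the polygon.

145/123

Apply the surveyor's formula. First the cross-terms c_i = x_i·y_{i+1} − x_{i+1}·y_i:
  -71, -70, -6, 24  ⇒  2A = -123, A = -61.5.
Then Σ (x_i + x_{i+1})·c_i = -435, so x̄ = -435 / (6·(-61.5)) = 145/123.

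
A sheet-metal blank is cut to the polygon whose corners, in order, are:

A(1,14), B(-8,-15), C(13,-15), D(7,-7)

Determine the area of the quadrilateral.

Apply the shoelace formula: 2A = Σ (x_i·y_{i+1} − x_{i+1}·y_i), indices taken mod 4.
Cross-terms: 97, 315, 14, 105  ⇒  Σ = 531
Area = |Σ|/2 = 265.5.

265.5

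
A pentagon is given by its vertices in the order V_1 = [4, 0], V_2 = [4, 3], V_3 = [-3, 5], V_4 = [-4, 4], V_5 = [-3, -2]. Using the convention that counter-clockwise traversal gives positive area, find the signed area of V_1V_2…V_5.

38.5

Apply the surveyor's formula: 2A = Σ (x_i·y_{i+1} − x_{i+1}·y_i), indices taken mod 5.
Σ = (12) + (29) + (8) + (20) + (8) = 77
Signed area = Σ/2 = 38.5 (positive ⇒ counter-clockwise traversal).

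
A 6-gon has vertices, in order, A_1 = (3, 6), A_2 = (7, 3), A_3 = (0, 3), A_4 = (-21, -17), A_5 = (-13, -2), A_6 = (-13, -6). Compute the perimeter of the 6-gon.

82

|A_1A_2| = √((4)² + (-3)²) = √25 = 5
|A_2A_3| = √((-7)² + (0)²) = √49 = 7
|A_3A_4| = √((-21)² + (-20)²) = √841 = 29
|A_4A_5| = √((8)² + (15)²) = √289 = 17
|A_5A_6| = √((0)² + (-4)²) = √16 = 4
|A_6A_1| = √((16)² + (12)²) = √400 = 20
Perimeter = 5 + 7 + 29 + 17 + 4 + 20 = 82.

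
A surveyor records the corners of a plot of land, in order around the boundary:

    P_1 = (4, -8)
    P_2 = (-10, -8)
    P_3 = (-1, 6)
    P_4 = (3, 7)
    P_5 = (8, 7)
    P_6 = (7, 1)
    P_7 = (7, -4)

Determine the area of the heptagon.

178

Apply Gauss's area formula: 2A = Σ (x_i·y_{i+1} − x_{i+1}·y_i), indices taken mod 7.
Σ = (-112) + (-68) + (-25) + (-35) + (-41) + (-35) + (-40) = -356
Area = |Σ|/2 = 178.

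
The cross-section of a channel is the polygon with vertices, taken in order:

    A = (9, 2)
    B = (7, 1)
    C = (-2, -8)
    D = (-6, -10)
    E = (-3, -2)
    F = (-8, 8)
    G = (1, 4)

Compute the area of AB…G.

109.5

Cross-terms: -5, -54, -28, -18, -40, -40, -34  ⇒  Σ = -219
Area = |Σ|/2 = 109.5.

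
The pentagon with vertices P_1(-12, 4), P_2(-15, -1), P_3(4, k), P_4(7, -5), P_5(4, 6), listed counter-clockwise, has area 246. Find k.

-13

Write out the shoelace sum; only the two edges meeting at P_3 involve k:
2·Area = [((-15)·k − 4·(-1)) + (4·(-5) − 7·k)] + 222
       = -22·k + 206 = 492
⇒ k = -13.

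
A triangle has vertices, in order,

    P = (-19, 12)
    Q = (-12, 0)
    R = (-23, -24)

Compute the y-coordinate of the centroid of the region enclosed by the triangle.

Apply the shoelace (surveyor's) formula. First the cross-terms c_i = x_i·y_{i+1} − x_{i+1}·y_i:
  144, 288, -732  ⇒  2A = -300, A = -150.
Then Σ (y_i + y_{i+1})·c_i = 3600, so ȳ = 3600 / (6·(-150)) = -4.

-4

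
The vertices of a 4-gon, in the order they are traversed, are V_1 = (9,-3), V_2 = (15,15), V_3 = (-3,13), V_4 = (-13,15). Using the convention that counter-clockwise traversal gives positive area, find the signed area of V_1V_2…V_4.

Apply Gauss's area formula: 2A = Σ (x_i·y_{i+1} − x_{i+1}·y_i), indices taken mod 4.
Σ = (180) + (240) + (124) + (-96) = 448
Signed area = Σ/2 = 224 (positive ⇒ counter-clockwise traversal).

224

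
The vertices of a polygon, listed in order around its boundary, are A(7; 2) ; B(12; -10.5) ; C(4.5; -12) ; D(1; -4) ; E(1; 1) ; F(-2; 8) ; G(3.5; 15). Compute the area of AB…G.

170.625

Apply Gauss's area formula: 2A = Σ (x_i·y_{i+1} − x_{i+1}·y_i), indices taken mod 7.
Σ = (-97.5) + (-96.75) + (-6) + (5) + (10) + (-58) + (-98) = -341.25
Area = |Σ|/2 = 170.625.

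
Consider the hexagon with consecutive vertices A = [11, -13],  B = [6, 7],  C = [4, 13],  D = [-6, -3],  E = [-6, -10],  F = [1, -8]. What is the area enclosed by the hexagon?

223

Apply the shoelace formula: 2A = Σ (x_i·y_{i+1} − x_{i+1}·y_i), indices taken mod 6.
Σ = (155) + (50) + (66) + (42) + (58) + (75) = 446
Area = |Σ|/2 = 223.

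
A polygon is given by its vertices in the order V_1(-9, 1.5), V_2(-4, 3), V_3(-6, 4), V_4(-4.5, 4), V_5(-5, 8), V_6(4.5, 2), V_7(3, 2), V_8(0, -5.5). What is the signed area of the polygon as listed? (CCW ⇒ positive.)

-75

Apply Gauss's area formula: 2A = Σ (x_i·y_{i+1} − x_{i+1}·y_i), indices taken mod 8.
Σ = (-21) + (2) + (-6) + (-16) + (-46) + (3) + (-16.5) + (-49.5) = -150
Signed area = Σ/2 = -75 (negative ⇒ clockwise traversal).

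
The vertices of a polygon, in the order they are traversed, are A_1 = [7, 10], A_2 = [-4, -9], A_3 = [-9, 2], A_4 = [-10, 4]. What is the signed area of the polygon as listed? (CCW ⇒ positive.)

-128

Apply the shoelace (surveyor's) formula: 2A = Σ (x_i·y_{i+1} − x_{i+1}·y_i), indices taken mod 4.
Cross-terms: -23, -89, -16, -128  ⇒  Σ = -256
Signed area = Σ/2 = -128 (negative ⇒ clockwise traversal).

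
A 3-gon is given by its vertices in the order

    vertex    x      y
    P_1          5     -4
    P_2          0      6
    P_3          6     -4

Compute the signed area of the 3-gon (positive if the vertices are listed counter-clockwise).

-5

P_1→P_2: (5)(6) − (0)(-4) = 30
P_2→P_3: (0)(-4) − (6)(6) = -36
P_3→P_1: (6)(-4) − (5)(-4) = -4
Σ = -10
Signed area = Σ/2 = -5 (negative ⇒ clockwise traversal).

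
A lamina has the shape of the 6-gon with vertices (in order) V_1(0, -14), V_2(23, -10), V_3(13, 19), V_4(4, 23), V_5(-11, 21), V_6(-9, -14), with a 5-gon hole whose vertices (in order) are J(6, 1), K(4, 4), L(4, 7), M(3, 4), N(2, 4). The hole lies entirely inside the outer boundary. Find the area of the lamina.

Outer boundary:
Σ = (322) + (567) + (223) + (337) + (343) + (126) = 1918
Area = |Σ|/2 = 959.
Hole:
Cross-terms: 20, 12, -5, 4, -22  ⇒  Σ = 9
Area = |Σ|/2 = 4.5.
Net area = 959 − 4.5 = 954.5.

954.5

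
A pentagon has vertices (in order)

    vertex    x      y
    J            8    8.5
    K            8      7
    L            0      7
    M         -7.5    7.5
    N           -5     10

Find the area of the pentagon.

31.75

Σ = (-12) + (56) + (52.5) + (-37.5) + (-122.5) = -63.5
Area = |Σ|/2 = 31.75.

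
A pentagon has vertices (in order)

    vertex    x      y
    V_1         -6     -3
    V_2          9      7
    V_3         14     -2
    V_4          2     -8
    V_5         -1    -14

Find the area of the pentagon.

Cross-terms: -15, -116, -108, -36, -81  ⇒  Σ = -356
Area = |Σ|/2 = 178.

178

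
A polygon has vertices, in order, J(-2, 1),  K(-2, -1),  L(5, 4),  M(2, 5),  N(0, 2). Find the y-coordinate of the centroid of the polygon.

Apply Gauss's area formula. First the cross-terms c_i = x_i·y_{i+1} − x_{i+1}·y_i:
  4, -3, 17, 4, 4  ⇒  2A = 26, A = 13.
Then Σ (y_i + y_{i+1})·c_i = 184, so ȳ = 184 / (6·13) = 92/39.

92/39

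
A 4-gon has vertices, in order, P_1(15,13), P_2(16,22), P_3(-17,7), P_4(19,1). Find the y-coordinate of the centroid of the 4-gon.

1134/115

Apply the shoelace (surveyor's) formula. First the cross-terms c_i = x_i·y_{i+1} − x_{i+1}·y_i:
  122, 486, -150, 232  ⇒  2A = 690, A = 345.
Then Σ (y_i + y_{i+1})·c_i = 20412, so ȳ = 20412 / (6·345) = 1134/115.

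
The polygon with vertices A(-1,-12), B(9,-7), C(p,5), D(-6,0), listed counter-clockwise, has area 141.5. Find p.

The doubled signed area Σ (x_i y_{i+1} − x_{i+1} y_i) is linear in p.
With p=0 it equals 262; the coefficient of p is 7 (from the two edges through C).
So 7·p + 262 = 2·141.5 = 283 ⇒ p = 3.

3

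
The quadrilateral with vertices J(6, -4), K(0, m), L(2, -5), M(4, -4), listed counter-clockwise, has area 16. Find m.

The doubled signed area Σ (x_i y_{i+1} − x_{i+1} y_i) is linear in m.
With m=0 it equals 20; the coefficient of m is 4 (from the two edges through K).
So 4·m + 20 = 2·16 = 32 ⇒ m = 3.

3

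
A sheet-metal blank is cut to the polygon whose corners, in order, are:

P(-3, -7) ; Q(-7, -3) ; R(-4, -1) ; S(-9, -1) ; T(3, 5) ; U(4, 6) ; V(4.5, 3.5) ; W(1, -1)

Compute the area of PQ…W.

62.5

Apply the surveyor's formula: 2A = Σ (x_i·y_{i+1} − x_{i+1}·y_i), indices taken mod 8.
Σ = (-40) + (-5) + (-5) + (-42) + (-2) + (-13) + (-8) + (-10) = -125
Area = |Σ|/2 = 62.5.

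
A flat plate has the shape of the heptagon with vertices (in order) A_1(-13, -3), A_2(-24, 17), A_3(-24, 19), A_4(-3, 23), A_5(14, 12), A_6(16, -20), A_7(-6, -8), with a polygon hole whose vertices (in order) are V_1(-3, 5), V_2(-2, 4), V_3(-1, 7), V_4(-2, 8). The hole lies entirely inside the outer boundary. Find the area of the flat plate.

996

Outer boundary:
A_1→A_2: (-13)(17) − (-24)(-3) = -293
A_2→A_3: (-24)(19) − (-24)(17) = -48
A_3→A_4: (-24)(23) − (-3)(19) = -495
A_4→A_5: (-3)(12) − (14)(23) = -358
A_5→A_6: (14)(-20) − (16)(12) = -472
A_6→A_7: (16)(-8) − (-6)(-20) = -248
A_7→A_1: (-6)(-3) − (-13)(-8) = -86
Σ = -2000
Area = |Σ|/2 = 1000.
Hole:
Σ = (-2) + (-10) + (6) + (14) = 8
Area = |Σ|/2 = 4.
Net area = 1000 − 4 = 996.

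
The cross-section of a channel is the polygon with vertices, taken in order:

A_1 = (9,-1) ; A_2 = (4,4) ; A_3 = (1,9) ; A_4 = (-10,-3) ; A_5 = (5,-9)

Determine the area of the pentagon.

Cross-terms: 40, 32, 87, 105, 76  ⇒  Σ = 340
Area = |Σ|/2 = 170.

170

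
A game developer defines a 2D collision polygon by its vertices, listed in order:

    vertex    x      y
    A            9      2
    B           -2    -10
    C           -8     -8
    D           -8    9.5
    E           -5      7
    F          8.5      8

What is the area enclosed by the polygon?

226.5

Apply the shoelace (surveyor's) formula: 2A = Σ (x_i·y_{i+1} − x_{i+1}·y_i), indices taken mod 6.
Σ = (-86) + (-64) + (-140) + (-8.5) + (-99.5) + (-55) = -453
Area = |Σ|/2 = 226.5.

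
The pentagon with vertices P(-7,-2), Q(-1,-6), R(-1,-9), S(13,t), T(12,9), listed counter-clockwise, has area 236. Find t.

-12

Write out the shoelace sum; only the two edges meeting at S involve t:
2·Area = [((-1)·t − 13·(-9)) + (13·9 − 12·t)] + 82
       = -13·t + 316 = 472
⇒ t = -12.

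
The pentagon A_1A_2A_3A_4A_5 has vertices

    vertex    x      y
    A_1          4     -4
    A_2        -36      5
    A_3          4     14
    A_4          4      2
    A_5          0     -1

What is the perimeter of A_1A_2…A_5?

104

|A_1A_2| = √((-40)² + (9)²) = √1681 = 41
|A_2A_3| = √((40)² + (9)²) = √1681 = 41
|A_3A_4| = √((0)² + (-12)²) = √144 = 12
|A_4A_5| = √((-4)² + (-3)²) = √25 = 5
|A_5A_1| = √((4)² + (-3)²) = √25 = 5
Perimeter = 41 + 41 + 12 + 5 + 5 = 104.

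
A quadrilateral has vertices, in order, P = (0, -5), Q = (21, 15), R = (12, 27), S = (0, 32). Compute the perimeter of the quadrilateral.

|PQ| = √((21)² + (20)²) = √841 = 29
|QR| = √((-9)² + (12)²) = √225 = 15
|RS| = √((-12)² + (5)²) = √169 = 13
|SP| = √((0)² + (-37)²) = √1369 = 37
Perimeter = 29 + 15 + 13 + 37 = 94.

94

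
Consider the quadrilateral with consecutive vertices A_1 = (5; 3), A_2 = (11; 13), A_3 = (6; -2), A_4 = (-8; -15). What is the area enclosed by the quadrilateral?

Apply Gauss's area formula: 2A = Σ (x_i·y_{i+1} − x_{i+1}·y_i), indices taken mod 4.
A_1→A_2: (5)(13) − (11)(3) = 32
A_2→A_3: (11)(-2) − (6)(13) = -100
A_3→A_4: (6)(-15) − (-8)(-2) = -106
A_4→A_1: (-8)(3) − (5)(-15) = 51
Σ = -123
Area = |Σ|/2 = 61.5.

61.5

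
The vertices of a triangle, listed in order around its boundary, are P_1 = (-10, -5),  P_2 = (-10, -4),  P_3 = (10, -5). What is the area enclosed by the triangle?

10

Σ = (-10) + (90) + (-100) = -20
Area = |Σ|/2 = 10.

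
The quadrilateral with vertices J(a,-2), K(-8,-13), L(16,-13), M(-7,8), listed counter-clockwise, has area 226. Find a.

-5

Write out the shoelace sum; only the two edges meeting at J involve a:
2·Area = [((-7)·(-2) − a·8) + (a·(-13) − (-8)·(-2))] + 349
       = -21·a + 347 = 452
⇒ a = -5.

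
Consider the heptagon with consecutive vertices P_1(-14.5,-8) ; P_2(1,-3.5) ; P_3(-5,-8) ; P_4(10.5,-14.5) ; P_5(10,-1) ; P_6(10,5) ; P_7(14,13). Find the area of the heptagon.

260.375

Cross-terms: 58.75, -25.5, 156.5, 134.5, 60, 60, 76.5  ⇒  Σ = 520.75
Area = |Σ|/2 = 260.375.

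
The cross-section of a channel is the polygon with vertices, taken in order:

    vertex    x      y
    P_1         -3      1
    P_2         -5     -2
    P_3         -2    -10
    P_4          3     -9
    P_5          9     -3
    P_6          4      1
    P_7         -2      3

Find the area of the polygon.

Apply Gauss's area formula: 2A = Σ (x_i·y_{i+1} − x_{i+1}·y_i), indices taken mod 7.
Cross-terms: 11, 46, 48, 72, 21, 14, 7  ⇒  Σ = 219
Area = |Σ|/2 = 109.5.

109.5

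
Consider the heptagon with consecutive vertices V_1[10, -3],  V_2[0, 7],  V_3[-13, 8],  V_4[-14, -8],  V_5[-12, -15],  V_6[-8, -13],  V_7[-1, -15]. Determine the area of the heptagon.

Apply Gauss's area formula: 2A = Σ (x_i·y_{i+1} − x_{i+1}·y_i), indices taken mod 7.
Σ = (70) + (91) + (216) + (114) + (36) + (107) + (153) = 787
Area = |Σ|/2 = 393.5.

393.5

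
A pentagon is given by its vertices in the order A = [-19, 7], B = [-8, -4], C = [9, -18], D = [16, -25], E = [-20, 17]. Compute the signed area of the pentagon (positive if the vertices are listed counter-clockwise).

Cross-terms: 132, 180, 63, -228, 183  ⇒  Σ = 330
Signed area = Σ/2 = 165 (positive ⇒ counter-clockwise traversal).

165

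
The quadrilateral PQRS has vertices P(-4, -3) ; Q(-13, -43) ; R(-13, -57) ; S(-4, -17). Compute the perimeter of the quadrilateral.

110

|PQ| = √((-9)² + (-40)²) = √1681 = 41
|QR| = √((0)² + (-14)²) = √196 = 14
|RS| = √((9)² + (40)²) = √1681 = 41
|SP| = √((0)² + (14)²) = √196 = 14
Perimeter = 41 + 14 + 41 + 14 = 110.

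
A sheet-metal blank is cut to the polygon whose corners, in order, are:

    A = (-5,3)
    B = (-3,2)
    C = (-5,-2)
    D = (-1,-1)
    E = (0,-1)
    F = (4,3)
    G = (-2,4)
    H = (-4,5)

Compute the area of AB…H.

32

Cross-terms: -1, 16, 3, 1, 4, 22, 6, 13  ⇒  Σ = 64
Area = |Σ|/2 = 32.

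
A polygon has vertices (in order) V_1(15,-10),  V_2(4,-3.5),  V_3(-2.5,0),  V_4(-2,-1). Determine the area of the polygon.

V_1→V_2: (15)(-3.5) − (4)(-10) = -12.5
V_2→V_3: (4)(0) − (-2.5)(-3.5) = -8.75
V_3→V_4: (-2.5)(-1) − (-2)(0) = 2.5
V_4→V_1: (-2)(-10) − (15)(-1) = 35
Σ = 16.25
Area = |Σ|/2 = 8.125.

8.125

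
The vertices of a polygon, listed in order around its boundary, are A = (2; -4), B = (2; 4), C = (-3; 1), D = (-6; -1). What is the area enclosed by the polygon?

Apply the shoelace formula: 2A = Σ (x_i·y_{i+1} − x_{i+1}·y_i), indices taken mod 4.
A→B: (2)(4) − (2)(-4) = 16
B→C: (2)(1) − (-3)(4) = 14
C→D: (-3)(-1) − (-6)(1) = 9
D→A: (-6)(-4) − (2)(-1) = 26
Σ = 65
Area = |Σ|/2 = 32.5.

32.5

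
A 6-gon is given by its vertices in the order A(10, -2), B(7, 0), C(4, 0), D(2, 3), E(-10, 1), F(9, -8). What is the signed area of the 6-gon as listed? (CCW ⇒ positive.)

95.5

Apply Gauss's area formula: 2A = Σ (x_i·y_{i+1} − x_{i+1}·y_i), indices taken mod 6.
Σ = (14) + (0) + (12) + (32) + (71) + (62) = 191
Signed area = Σ/2 = 95.5 (positive ⇒ counter-clockwise traversal).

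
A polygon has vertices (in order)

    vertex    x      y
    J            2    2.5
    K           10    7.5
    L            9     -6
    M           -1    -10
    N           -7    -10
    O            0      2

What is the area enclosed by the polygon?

Apply Gauss's area formula: 2A = Σ (x_i·y_{i+1} − x_{i+1}·y_i), indices taken mod 6.
Σ = (-10) + (-127.5) + (-96) + (-60) + (-14) + (-4) = -311.5
Area = |Σ|/2 = 155.75.

155.75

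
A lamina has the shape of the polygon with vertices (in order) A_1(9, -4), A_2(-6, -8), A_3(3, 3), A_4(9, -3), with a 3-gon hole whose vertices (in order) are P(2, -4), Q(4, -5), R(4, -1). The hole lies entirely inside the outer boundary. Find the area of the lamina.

63.5

Outer boundary:
Apply the shoelace (surveyor's) formula: 2A = Σ (x_i·y_{i+1} − x_{i+1}·y_i), indices taken mod 4.
Σ = (-96) + (6) + (-36) + (-9) = -135
Area = |Σ|/2 = 67.5.
Hole:
Apply Gauss's area formula: 2A = Σ (x_i·y_{i+1} − x_{i+1}·y_i), indices taken mod 3.
Σ = (6) + (16) + (-14) = 8
Area = |Σ|/2 = 4.
Net area = 67.5 − 4 = 63.5.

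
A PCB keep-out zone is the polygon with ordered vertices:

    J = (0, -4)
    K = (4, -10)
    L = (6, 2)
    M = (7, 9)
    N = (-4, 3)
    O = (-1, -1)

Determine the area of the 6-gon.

Apply the shoelace formula: 2A = Σ (x_i·y_{i+1} − x_{i+1}·y_i), indices taken mod 6.
Cross-terms: 16, 68, 40, 57, 7, 4  ⇒  Σ = 192
Area = |Σ|/2 = 96.

96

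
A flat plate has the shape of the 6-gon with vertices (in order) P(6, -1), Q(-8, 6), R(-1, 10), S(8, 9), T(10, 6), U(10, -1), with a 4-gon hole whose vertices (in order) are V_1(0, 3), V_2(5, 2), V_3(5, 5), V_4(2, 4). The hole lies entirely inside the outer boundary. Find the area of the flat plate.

117.5

Outer boundary:
Apply the surveyor's formula: 2A = Σ (x_i·y_{i+1} − x_{i+1}·y_i), indices taken mod 6.
Σ = (28) + (-74) + (-89) + (-42) + (-70) + (-4) = -251
Area = |Σ|/2 = 125.5.
Hole:
Σ = (-15) + (15) + (10) + (6) = 16
Area = |Σ|/2 = 8.
Net area = 125.5 − 8 = 117.5.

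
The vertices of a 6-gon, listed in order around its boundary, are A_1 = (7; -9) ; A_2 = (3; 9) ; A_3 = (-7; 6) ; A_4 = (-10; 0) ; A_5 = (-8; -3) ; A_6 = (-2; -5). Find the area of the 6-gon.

174

Σ = (90) + (81) + (60) + (30) + (34) + (53) = 348
Area = |Σ|/2 = 174.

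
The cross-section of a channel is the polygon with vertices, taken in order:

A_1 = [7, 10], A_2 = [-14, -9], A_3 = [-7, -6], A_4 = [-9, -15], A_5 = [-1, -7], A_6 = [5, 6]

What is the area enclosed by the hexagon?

Σ = (77) + (21) + (51) + (48) + (29) + (8) = 234
Area = |Σ|/2 = 117.

117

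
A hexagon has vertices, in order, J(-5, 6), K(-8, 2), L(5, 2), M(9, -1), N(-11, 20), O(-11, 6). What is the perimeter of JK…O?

|JK| = √((-3)² + (-4)²) = √25 = 5
|KL| = √((13)² + (0)²) = √169 = 13
|LM| = √((4)² + (-3)²) = √25 = 5
|MN| = √((-20)² + (21)²) = √841 = 29
|NO| = √((0)² + (-14)²) = √196 = 14
|OJ| = √((6)² + (0)²) = √36 = 6
Perimeter = 5 + 13 + 5 + 29 + 14 + 6 = 72.

72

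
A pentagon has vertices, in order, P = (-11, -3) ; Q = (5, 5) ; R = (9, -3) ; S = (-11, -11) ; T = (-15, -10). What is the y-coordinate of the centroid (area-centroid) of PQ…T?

-38/11

Apply Gauss's area formula. First the cross-terms c_i = x_i·y_{i+1} − x_{i+1}·y_i:
  -40, -60, -132, -55, -65  ⇒  2A = -352, A = -176.
Then Σ (y_i + y_{i+1})·c_i = 3648, so ȳ = 3648 / (6·(-176)) = -38/11.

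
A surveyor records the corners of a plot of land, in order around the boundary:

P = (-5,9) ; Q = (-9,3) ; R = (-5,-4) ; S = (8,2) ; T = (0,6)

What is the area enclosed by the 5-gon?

Apply Gauss's area formula: 2A = Σ (x_i·y_{i+1} − x_{i+1}·y_i), indices taken mod 5.
Σ = (66) + (51) + (22) + (48) + (30) = 217
Area = |Σ|/2 = 108.5.

108.5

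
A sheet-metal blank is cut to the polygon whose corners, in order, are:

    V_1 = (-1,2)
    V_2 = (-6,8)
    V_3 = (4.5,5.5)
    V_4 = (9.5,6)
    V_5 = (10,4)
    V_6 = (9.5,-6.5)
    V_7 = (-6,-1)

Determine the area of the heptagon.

138.375

Cross-terms: 4, -69, -25.25, -22, -103, -48.5, -13  ⇒  Σ = -276.75
Area = |Σ|/2 = 138.375.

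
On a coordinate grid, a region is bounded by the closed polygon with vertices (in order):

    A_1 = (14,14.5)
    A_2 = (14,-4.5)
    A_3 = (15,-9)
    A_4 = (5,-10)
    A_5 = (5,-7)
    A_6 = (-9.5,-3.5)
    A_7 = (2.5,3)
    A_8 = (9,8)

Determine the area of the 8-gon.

253.375

Σ = (-266) + (-58.5) + (-105) + (15) + (-84) + (-19.75) + (-7) + (18.5) = -506.75
Area = |Σ|/2 = 253.375.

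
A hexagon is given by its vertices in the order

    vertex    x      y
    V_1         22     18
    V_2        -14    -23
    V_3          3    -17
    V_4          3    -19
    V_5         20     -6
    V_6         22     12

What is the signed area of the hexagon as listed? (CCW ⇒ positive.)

Apply the shoelace (surveyor's) formula: 2A = Σ (x_i·y_{i+1} − x_{i+1}·y_i), indices taken mod 6.
V_1→V_2: (22)(-23) − (-14)(18) = -254
V_2→V_3: (-14)(-17) − (3)(-23) = 307
V_3→V_4: (3)(-19) − (3)(-17) = -6
V_4→V_5: (3)(-6) − (20)(-19) = 362
V_5→V_6: (20)(12) − (22)(-6) = 372
V_6→V_1: (22)(18) − (22)(12) = 132
Σ = 913
Signed area = Σ/2 = 456.5 (positive ⇒ counter-clockwise traversal).

456.5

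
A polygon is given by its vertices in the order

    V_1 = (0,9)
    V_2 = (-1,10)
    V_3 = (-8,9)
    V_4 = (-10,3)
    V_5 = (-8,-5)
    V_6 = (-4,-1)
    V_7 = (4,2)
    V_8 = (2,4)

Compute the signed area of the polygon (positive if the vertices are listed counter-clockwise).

117

Σ = (9) + (71) + (66) + (74) + (-12) + (-4) + (12) + (18) = 234
Signed area = Σ/2 = 117 (positive ⇒ counter-clockwise traversal).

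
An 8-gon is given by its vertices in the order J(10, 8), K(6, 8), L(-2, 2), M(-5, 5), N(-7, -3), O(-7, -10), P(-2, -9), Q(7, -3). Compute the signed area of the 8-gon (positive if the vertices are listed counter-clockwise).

Apply the surveyor's formula: 2A = Σ (x_i·y_{i+1} − x_{i+1}·y_i), indices taken mod 8.
Cross-terms: 32, 28, 0, 50, 49, 43, 69, 86  ⇒  Σ = 357
Signed area = Σ/2 = 178.5 (positive ⇒ counter-clockwise traversal).

178.5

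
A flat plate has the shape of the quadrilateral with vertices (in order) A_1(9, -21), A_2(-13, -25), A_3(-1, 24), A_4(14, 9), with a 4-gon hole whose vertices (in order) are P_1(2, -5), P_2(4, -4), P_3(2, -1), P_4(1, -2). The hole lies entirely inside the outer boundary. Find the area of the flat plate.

Outer boundary:
Apply Gauss's area formula: 2A = Σ (x_i·y_{i+1} − x_{i+1}·y_i), indices taken mod 4.
Σ = (-498) + (-337) + (-345) + (-375) = -1555
Area = |Σ|/2 = 777.5.
Hole:
Apply the shoelace formula: 2A = Σ (x_i·y_{i+1} − x_{i+1}·y_i), indices taken mod 4.
Σ = (12) + (4) + (-3) + (-1) = 12
Area = |Σ|/2 = 6.
Net area = 777.5 − 6 = 771.5.

771.5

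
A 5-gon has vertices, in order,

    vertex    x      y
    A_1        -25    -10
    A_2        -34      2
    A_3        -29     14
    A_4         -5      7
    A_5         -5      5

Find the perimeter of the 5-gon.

80

|A_1A_2| = √((-9)² + (12)²) = √225 = 15
|A_2A_3| = √((5)² + (12)²) = √169 = 13
|A_3A_4| = √((24)² + (-7)²) = √625 = 25
|A_4A_5| = √((0)² + (-2)²) = √4 = 2
|A_5A_1| = √((-20)² + (-15)²) = √625 = 25
Perimeter = 15 + 13 + 25 + 2 + 25 = 80.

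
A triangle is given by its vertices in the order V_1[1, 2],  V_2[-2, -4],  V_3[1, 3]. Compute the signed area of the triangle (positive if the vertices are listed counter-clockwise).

-1.5

Apply Gauss's area formula: 2A = Σ (x_i·y_{i+1} − x_{i+1}·y_i), indices taken mod 3.
Σ = (0) + (-2) + (-1) = -3
Signed area = Σ/2 = -1.5 (negative ⇒ clockwise traversal).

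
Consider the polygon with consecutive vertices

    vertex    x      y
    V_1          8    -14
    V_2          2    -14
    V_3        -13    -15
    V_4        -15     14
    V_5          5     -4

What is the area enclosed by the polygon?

V_1→V_2: (8)(-14) − (2)(-14) = -84
V_2→V_3: (2)(-15) − (-13)(-14) = -212
V_3→V_4: (-13)(14) − (-15)(-15) = -407
V_4→V_5: (-15)(-4) − (5)(14) = -10
V_5→V_1: (5)(-14) − (8)(-4) = -38
Σ = -751
Area = |Σ|/2 = 375.5.

375.5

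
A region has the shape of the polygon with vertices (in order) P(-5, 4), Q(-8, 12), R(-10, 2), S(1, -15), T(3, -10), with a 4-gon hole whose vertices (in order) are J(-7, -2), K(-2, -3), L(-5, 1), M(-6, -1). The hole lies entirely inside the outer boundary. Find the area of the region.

102.5

Outer boundary:
Σ = (-28) + (104) + (148) + (35) + (-38) = 221
Area = |Σ|/2 = 110.5.
Hole:
Apply the shoelace formula: 2A = Σ (x_i·y_{i+1} − x_{i+1}·y_i), indices taken mod 4.
Σ = (17) + (-17) + (11) + (5) = 16
Area = |Σ|/2 = 8.
Net area = 110.5 − 8 = 102.5.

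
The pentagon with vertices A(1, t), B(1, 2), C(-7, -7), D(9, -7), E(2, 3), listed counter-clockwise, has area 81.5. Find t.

The doubled signed area Σ (x_i y_{i+1} − x_{i+1} y_i) is linear in t.
With t=0 it equals 159; the coefficient of t is 1 (from the two edges through A).
So 1·t + 159 = 2·81.5 = 163 ⇒ t = 4.

4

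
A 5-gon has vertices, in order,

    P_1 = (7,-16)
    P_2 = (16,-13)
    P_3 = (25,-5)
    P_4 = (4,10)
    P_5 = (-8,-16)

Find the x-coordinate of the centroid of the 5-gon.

1187/156

Apply the shoelace formula. First the cross-terms c_i = x_i·y_{i+1} − x_{i+1}·y_i:
  165, 245, 270, 16, 240  ⇒  2A = 936, A = 468.
Then Σ (x_i + x_{i+1})·c_i = 21366, so x̄ = 21366 / (6·468) = 1187/156.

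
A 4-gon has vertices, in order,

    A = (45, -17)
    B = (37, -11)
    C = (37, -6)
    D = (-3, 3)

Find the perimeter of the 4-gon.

|AB| = √((-8)² + (6)²) = √100 = 10
|BC| = √((0)² + (5)²) = √25 = 5
|CD| = √((-40)² + (9)²) = √1681 = 41
|DA| = √((48)² + (-20)²) = √2704 = 52
Perimeter = 10 + 5 + 41 + 52 = 108.

108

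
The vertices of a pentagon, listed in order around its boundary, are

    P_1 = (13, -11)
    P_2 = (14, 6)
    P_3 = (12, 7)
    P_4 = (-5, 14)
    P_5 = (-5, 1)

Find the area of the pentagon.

284

Apply the shoelace formula: 2A = Σ (x_i·y_{i+1} − x_{i+1}·y_i), indices taken mod 5.
Cross-terms: 232, 26, 203, 65, 42  ⇒  Σ = 568
Area = |Σ|/2 = 284.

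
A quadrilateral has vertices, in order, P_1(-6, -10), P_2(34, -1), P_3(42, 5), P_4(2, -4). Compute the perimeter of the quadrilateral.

|P_1P_2| = √((40)² + (9)²) = √1681 = 41
|P_2P_3| = √((8)² + (6)²) = √100 = 10
|P_3P_4| = √((-40)² + (-9)²) = √1681 = 41
|P_4P_1| = √((-8)² + (-6)²) = √100 = 10
Perimeter = 41 + 10 + 41 + 10 = 102.

102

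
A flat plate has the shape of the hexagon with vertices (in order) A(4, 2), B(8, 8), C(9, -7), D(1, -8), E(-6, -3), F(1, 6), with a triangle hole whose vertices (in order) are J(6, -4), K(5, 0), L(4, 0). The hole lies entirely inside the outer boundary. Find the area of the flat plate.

Outer boundary:
Cross-terms: 16, -128, -65, -51, -33, -22  ⇒  Σ = -283
Area = |Σ|/2 = 141.5.
Hole:
Apply the shoelace (surveyor's) formula: 2A = Σ (x_i·y_{i+1} − x_{i+1}·y_i), indices taken mod 3.
Σ = (20) + (0) + (-16) = 4
Area = |Σ|/2 = 2.
Net area = 141.5 − 2 = 139.5.

139.5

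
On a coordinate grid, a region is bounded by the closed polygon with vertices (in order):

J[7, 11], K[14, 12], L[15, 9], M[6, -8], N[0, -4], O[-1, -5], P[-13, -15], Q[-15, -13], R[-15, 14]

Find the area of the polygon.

Σ = (-70) + (-54) + (-174) + (-24) + (-4) + (-50) + (-56) + (-405) + (-263) = -1100
Area = |Σ|/2 = 550.

550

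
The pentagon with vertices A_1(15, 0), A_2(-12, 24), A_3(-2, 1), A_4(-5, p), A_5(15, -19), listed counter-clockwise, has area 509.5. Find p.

-14

The doubled signed area Σ (x_i y_{i+1} − x_{i+1} y_i) is linear in p.
With p=0 it equals 781; the coefficient of p is -17 (from the two edges through A_4).
So -17·p + 781 = 2·509.5 = 1019 ⇒ p = -14.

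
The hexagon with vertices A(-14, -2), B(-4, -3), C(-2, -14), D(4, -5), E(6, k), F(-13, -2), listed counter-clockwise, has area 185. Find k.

12

The doubled signed area Σ (x_i y_{i+1} − x_{i+1} y_i) is linear in k.
With k=0 it equals 166; the coefficient of k is 17 (from the two edges through E).
So 17·k + 166 = 2·185 = 370 ⇒ k = 12.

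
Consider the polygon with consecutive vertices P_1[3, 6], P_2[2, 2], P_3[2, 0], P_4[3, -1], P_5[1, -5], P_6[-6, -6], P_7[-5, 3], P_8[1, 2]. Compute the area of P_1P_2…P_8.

61.5

Apply Gauss's area formula: 2A = Σ (x_i·y_{i+1} − x_{i+1}·y_i), indices taken mod 8.
P_1→P_2: (3)(2) − (2)(6) = -6
P_2→P_3: (2)(0) − (2)(2) = -4
P_3→P_4: (2)(-1) − (3)(0) = -2
P_4→P_5: (3)(-5) − (1)(-1) = -14
P_5→P_6: (1)(-6) − (-6)(-5) = -36
P_6→P_7: (-6)(3) − (-5)(-6) = -48
P_7→P_8: (-5)(2) − (1)(3) = -13
P_8→P_1: (1)(6) − (3)(2) = 0
Σ = -123
Area = |Σ|/2 = 61.5.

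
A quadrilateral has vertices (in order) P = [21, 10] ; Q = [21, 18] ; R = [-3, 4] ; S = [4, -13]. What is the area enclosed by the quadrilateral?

321

Apply the surveyor's formula: 2A = Σ (x_i·y_{i+1} − x_{i+1}·y_i), indices taken mod 4.
Σ = (168) + (138) + (23) + (313) = 642
Area = |Σ|/2 = 321.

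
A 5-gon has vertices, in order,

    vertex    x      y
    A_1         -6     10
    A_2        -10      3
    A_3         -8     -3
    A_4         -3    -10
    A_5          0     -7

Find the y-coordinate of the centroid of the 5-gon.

-170/279

Apply the shoelace formula. First the cross-terms c_i = x_i·y_{i+1} − x_{i+1}·y_i:
  82, 54, 71, 21, -42  ⇒  2A = 186, A = 93.
Then Σ (y_i + y_{i+1})·c_i = -340, so ȳ = -340 / (6·93) = -170/279.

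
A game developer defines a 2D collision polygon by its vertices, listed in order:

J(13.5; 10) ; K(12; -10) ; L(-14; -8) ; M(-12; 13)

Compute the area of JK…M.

Apply the shoelace (surveyor's) formula: 2A = Σ (x_i·y_{i+1} − x_{i+1}·y_i), indices taken mod 4.
Cross-terms: -255, -236, -278, -295.5  ⇒  Σ = -1064.5
Area = |Σ|/2 = 532.25.

532.25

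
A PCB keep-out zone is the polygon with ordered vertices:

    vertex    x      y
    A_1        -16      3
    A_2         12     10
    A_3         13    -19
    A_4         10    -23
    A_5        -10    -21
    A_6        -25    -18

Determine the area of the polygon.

905.5

Apply the surveyor's formula: 2A = Σ (x_i·y_{i+1} − x_{i+1}·y_i), indices taken mod 6.
Σ = (-196) + (-358) + (-109) + (-440) + (-345) + (-363) = -1811
Area = |Σ|/2 = 905.5.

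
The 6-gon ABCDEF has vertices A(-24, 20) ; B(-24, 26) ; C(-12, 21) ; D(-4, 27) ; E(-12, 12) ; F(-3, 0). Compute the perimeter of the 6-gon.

90

|AB| = √((0)² + (6)²) = √36 = 6
|BC| = √((12)² + (-5)²) = √169 = 13
|CD| = √((8)² + (6)²) = √100 = 10
|DE| = √((-8)² + (-15)²) = √289 = 17
|EF| = √((9)² + (-12)²) = √225 = 15
|FA| = √((-21)² + (20)²) = √841 = 29
Perimeter = 6 + 13 + 10 + 17 + 15 + 29 = 90.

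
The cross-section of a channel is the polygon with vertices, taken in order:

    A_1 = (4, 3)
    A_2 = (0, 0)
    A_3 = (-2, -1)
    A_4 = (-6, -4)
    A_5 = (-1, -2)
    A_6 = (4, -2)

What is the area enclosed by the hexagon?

Apply the shoelace formula: 2A = Σ (x_i·y_{i+1} − x_{i+1}·y_i), indices taken mod 6.
Σ = (0) + (0) + (2) + (8) + (10) + (20) = 40
Area = |Σ|/2 = 20.

20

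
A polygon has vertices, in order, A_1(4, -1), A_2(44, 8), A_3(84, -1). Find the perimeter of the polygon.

162

|A_1A_2| = √((40)² + (9)²) = √1681 = 41
|A_2A_3| = √((40)² + (-9)²) = √1681 = 41
|A_3A_1| = √((-80)² + (0)²) = √6400 = 80
Perimeter = 41 + 41 + 80 = 162.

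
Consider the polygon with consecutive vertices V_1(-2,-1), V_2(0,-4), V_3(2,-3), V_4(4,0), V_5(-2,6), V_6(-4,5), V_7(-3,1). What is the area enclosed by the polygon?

V_1→V_2: (-2)(-4) − (0)(-1) = 8
V_2→V_3: (0)(-3) − (2)(-4) = 8
V_3→V_4: (2)(0) − (4)(-3) = 12
V_4→V_5: (4)(6) − (-2)(0) = 24
V_5→V_6: (-2)(5) − (-4)(6) = 14
V_6→V_7: (-4)(1) − (-3)(5) = 11
V_7→V_1: (-3)(-1) − (-2)(1) = 5
Σ = 82
Area = |Σ|/2 = 41.

41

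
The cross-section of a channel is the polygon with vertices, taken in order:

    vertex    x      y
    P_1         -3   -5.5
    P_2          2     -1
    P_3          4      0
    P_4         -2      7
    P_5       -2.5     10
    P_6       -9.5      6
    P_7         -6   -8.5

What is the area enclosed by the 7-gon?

123.875

Apply the shoelace formula: 2A = Σ (x_i·y_{i+1} − x_{i+1}·y_i), indices taken mod 7.
P_1→P_2: (-3)(-1) − (2)(-5.5) = 14
P_2→P_3: (2)(0) − (4)(-1) = 4
P_3→P_4: (4)(7) − (-2)(0) = 28
P_4→P_5: (-2)(10) − (-2.5)(7) = -2.5
P_5→P_6: (-2.5)(6) − (-9.5)(10) = 80
P_6→P_7: (-9.5)(-8.5) − (-6)(6) = 116.75
P_7→P_1: (-6)(-5.5) − (-3)(-8.5) = 7.5
Σ = 247.75
Area = |Σ|/2 = 123.875.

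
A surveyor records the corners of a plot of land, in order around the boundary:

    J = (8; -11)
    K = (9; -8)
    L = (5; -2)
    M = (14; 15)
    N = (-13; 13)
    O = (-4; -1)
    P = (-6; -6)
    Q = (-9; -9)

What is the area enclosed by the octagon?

Apply the shoelace formula: 2A = Σ (x_i·y_{i+1} − x_{i+1}·y_i), indices taken mod 8.
J→K: (8)(-8) − (9)(-11) = 35
K→L: (9)(-2) − (5)(-8) = 22
L→M: (5)(15) − (14)(-2) = 103
M→N: (14)(13) − (-13)(15) = 377
N→O: (-13)(-1) − (-4)(13) = 65
O→P: (-4)(-6) − (-6)(-1) = 18
P→Q: (-6)(-9) − (-9)(-6) = 0
Q→J: (-9)(-11) − (8)(-9) = 171
Σ = 791
Area = |Σ|/2 = 395.5.

395.5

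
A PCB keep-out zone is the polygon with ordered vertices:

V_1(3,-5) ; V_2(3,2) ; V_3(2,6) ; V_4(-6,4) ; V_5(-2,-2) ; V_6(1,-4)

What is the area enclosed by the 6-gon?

V_1→V_2: (3)(2) − (3)(-5) = 21
V_2→V_3: (3)(6) − (2)(2) = 14
V_3→V_4: (2)(4) − (-6)(6) = 44
V_4→V_5: (-6)(-2) − (-2)(4) = 20
V_5→V_6: (-2)(-4) − (1)(-2) = 10
V_6→V_1: (1)(-5) − (3)(-4) = 7
Σ = 116
Area = |Σ|/2 = 58.

58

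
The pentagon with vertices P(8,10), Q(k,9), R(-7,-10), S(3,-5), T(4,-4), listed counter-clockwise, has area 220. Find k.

The doubled signed area Σ (x_i y_{i+1} − x_{i+1} y_i) is linear in k.
With k=0 it equals 280; the coefficient of k is -20 (from the two edges through Q).
So -20·k + 280 = 2·220 = 440 ⇒ k = -8.

-8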